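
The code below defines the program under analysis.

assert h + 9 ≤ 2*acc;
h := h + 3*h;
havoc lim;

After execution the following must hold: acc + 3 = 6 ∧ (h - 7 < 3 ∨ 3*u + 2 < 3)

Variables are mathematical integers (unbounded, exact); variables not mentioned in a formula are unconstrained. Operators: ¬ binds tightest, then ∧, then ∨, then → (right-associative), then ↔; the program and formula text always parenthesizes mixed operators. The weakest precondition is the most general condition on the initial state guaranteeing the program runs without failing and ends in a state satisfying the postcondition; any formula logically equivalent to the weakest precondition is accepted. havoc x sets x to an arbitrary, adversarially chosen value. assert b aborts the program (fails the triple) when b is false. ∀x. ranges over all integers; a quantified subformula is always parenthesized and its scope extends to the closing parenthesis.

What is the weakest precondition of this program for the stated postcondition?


Working backward. After the program, the postcondition acc + 3 = 6 ∧ (h - 7 < 3 ∨ 3*u + 2 < 3) must hold; in canonical form it is acc = 3 ∧ (h < 10 ∨ 3*u < 1).
Before havoc lim: acc = 3 ∧ (h < 10 ∨ 3*u < 1)
Before h := h + 3*h: acc = 3 ∧ (4*h < 10 ∨ 3*u < 1)
Before assert h + 9 ≤ 2*acc: h ≤ 2*acc - 9 ∧ acc = 3 ∧ (4*h < 10 ∨ 3*u < 1)
Answer: WP = h ≤ 2*acc - 9 ∧ acc = 3 ∧ (4*h < 10 ∨ 3*u < 1)


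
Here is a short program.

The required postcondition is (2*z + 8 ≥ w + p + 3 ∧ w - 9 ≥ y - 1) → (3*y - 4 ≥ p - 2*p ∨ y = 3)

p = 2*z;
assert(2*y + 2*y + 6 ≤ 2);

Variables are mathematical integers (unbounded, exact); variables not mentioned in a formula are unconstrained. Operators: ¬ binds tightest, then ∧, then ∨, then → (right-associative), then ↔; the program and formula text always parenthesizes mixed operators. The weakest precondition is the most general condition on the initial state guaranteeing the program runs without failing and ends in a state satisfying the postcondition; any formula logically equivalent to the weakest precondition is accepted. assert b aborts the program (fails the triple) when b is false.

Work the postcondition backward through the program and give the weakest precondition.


Working backward. After the program, the postcondition (2*z + 8 ≥ w + p + 3 ∧ w - 9 ≥ y - 1) → (3*y - 4 ≥ p - 2*p ∨ y = 3) must hold; in canonical form it is (2*z ≥ p + w - 5 ∧ w ≥ y + 8) → (p + 3*y ≥ 4 ∨ y = 3).
Before assert 2*y + 2*y + 6 ≤ 2: 4*y ≤ -4 ∧ ((2*z ≥ p + w - 5 ∧ w ≥ y + 8) → (p + 3*y ≥ 4 ∨ y = 3))
Before p := 2*z: 4*y ≤ -4 ∧ ((w ≤ 5 ∧ w ≥ y + 8) → (3*y + 2*z ≥ 4 ∨ y = 3))
Answer: WP = 4*y ≤ -4 ∧ ((w ≤ 5 ∧ w ≥ y + 8) → (3*y + 2*z ≥ 4 ∨ y = 3))


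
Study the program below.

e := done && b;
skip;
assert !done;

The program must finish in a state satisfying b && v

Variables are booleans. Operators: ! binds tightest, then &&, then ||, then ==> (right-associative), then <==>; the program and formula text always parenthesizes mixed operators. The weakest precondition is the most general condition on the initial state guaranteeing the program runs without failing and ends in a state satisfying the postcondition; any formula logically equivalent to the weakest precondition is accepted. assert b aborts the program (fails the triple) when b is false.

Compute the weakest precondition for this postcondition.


Working backward. After the program, b && v must hold.
Before assert !done: (!done) && b && v
Before skip: (!done) && b && v
Before e := done && b: (!done) && b && v
Answer: WP = (!done) && b && v


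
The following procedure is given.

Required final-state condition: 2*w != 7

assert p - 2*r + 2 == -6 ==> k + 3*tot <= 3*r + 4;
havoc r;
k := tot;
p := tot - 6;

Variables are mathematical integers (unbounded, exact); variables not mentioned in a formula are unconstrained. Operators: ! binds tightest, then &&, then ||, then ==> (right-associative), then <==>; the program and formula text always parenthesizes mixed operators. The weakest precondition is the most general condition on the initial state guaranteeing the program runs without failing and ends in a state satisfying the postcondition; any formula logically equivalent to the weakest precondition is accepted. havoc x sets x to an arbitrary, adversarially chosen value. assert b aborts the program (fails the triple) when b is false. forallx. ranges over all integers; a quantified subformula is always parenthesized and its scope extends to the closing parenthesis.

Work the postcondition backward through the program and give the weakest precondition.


Working backward. After the program, 2*w != 7 must hold.
Before p := tot - 6: 2*w != 7
Before k := tot: 2*w != 7
Before havoc r: 2*w != 7
Before assert p - 2*r + 2 == -6 ==> k + 3*tot <= 3*r + 4: (p == 2*r - 8 ==> k + 3*tot <= 3*r + 4) && 2*w != 7
Answer: WP = (p == 2*r - 8 ==> k + 3*tot <= 3*r + 4) && 2*w != 7


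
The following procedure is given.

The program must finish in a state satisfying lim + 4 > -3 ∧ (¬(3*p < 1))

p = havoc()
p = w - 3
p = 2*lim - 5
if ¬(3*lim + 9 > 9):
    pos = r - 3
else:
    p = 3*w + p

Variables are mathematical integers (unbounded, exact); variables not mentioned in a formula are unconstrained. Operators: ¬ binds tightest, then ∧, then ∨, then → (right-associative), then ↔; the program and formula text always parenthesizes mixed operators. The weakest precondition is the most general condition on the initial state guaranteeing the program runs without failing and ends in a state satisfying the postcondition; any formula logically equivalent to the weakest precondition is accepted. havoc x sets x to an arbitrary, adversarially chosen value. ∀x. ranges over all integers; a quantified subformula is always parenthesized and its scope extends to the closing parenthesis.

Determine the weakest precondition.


Working backward. After the program, the postcondition lim + 4 > -3 ∧ (¬(3*p < 1)) must hold; in canonical form it is lim > -7 ∧ (¬(3*p < 1)).
Then branch requires lim > -7 ∧ (¬(3*p < 1)); else branch requires lim > -7 ∧ (¬(3*p + 9*w < 1)).
Before the if: ((¬(3*lim > 0)) → (lim > -7 ∧ (¬(3*p < 1)))) ∧ (3*lim > 0 → (lim > -7 ∧ (¬(3*p + 9*w < 1))))
Before p := 2*lim - 5: ((¬(3*lim > 0)) → (lim > -7 ∧ (¬(6*lim < 16)))) ∧ (3*lim > 0 → (lim > -7 ∧ (¬(6*lim + 9*w < 16))))
Before p := w - 3: ((¬(3*lim > 0)) → (lim > -7 ∧ (¬(6*lim < 16)))) ∧ (3*lim > 0 → (lim > -7 ∧ (¬(6*lim + 9*w < 16))))
Before havoc p: ((¬(3*lim > 0)) → (lim > -7 ∧ (¬(6*lim < 16)))) ∧ (3*lim > 0 → (lim > -7 ∧ (¬(6*lim + 9*w < 16))))
Answer: WP = ((¬(3*lim > 0)) → (lim > -7 ∧ (¬(6*lim < 16)))) ∧ (3*lim > 0 → (lim > -7 ∧ (¬(6*lim + 9*w < 16))))


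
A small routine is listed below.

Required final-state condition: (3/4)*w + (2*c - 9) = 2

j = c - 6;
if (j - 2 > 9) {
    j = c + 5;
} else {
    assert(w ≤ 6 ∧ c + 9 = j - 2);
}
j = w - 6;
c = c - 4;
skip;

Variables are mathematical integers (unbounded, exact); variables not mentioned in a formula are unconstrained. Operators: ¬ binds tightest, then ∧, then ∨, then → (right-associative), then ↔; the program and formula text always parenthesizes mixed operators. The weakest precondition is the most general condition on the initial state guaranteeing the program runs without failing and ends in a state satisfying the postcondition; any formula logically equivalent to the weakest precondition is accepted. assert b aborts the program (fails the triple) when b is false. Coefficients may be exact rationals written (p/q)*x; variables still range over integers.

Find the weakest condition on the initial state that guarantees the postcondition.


Working backward. After the program, the postcondition (3/4)*w + (2*c - 9) = 2 must hold; in canonical form it is 2*c + (3/4)*w = 11.
Before skip: 2*c + (3/4)*w = 11
Before c := c - 4: 2*c + (3/4)*w = 19
Before j := w - 6: 2*c + (3/4)*w = 19
Then branch requires 2*c + (3/4)*w = 19; else branch requires w ≤ 6 ∧ c = j - 11 ∧ 2*c + (3/4)*w = 19.
Before the if: (j > 11 → 2*c + (3/4)*w = 19) ∧ ((¬(j > 11)) → (w ≤ 6 ∧ c = j - 11 ∧ 2*c + (3/4)*w = 19))
Before j := c - 6: (c > 17 → 2*c + (3/4)*w = 19) ∧ c > 17
Answer: WP = (c > 17 → 2*c + (3/4)*w = 19) ∧ c > 17


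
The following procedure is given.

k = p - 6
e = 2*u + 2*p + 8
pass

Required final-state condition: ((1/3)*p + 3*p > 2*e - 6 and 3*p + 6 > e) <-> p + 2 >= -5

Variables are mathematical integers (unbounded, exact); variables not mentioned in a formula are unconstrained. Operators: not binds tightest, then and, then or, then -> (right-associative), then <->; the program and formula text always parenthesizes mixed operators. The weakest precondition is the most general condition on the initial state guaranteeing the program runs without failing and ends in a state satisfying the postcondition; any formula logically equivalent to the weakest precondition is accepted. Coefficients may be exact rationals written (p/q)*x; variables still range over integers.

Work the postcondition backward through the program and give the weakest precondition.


Working backward. After the program, the postcondition ((1/3)*p + 3*p > 2*e - 6 and 3*p + 6 > e) <-> p + 2 >= -5 must hold; in canonical form it is ((10/3)*p > 2*e - 6 and 3*p > e - 6) <-> p >= -7.
Before skip: ((10/3)*p > 2*e - 6 and 3*p > e - 6) <-> p >= -7
Before e := 2*u + 2*p + 8: ((2/3)*p + 4*u < -10 and p > 2*u + 2) <-> p >= -7
Before k := p - 6: ((2/3)*p + 4*u < -10 and p > 2*u + 2) <-> p >= -7
Answer: WP = ((2/3)*p + 4*u < -10 and p > 2*u + 2) <-> p >= -7


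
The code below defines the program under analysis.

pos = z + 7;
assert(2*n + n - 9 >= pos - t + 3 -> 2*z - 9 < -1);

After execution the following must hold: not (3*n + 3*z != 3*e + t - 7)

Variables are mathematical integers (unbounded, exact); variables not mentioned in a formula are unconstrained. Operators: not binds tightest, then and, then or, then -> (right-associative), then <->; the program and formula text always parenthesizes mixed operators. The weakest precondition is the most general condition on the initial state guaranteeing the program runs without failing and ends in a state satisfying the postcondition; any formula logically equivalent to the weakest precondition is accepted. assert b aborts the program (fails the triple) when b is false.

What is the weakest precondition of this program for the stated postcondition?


Working backward. After the program, not (3*n + 3*z != 3*e + t - 7) must hold.
Before assert 2*n + n - 9 >= pos - t + 3 -> 2*z - 9 < -1: (3*n + t >= pos + 12 -> 2*z < 8) and (not (3*n + 3*z != 3*e + t - 7))
Before pos := z + 7: (3*n + t >= z + 19 -> 2*z < 8) and (not (3*n + 3*z != 3*e + t - 7))
Answer: WP = (3*n + t >= z + 19 -> 2*z < 8) and (not (3*n + 3*z != 3*e + t - 7))


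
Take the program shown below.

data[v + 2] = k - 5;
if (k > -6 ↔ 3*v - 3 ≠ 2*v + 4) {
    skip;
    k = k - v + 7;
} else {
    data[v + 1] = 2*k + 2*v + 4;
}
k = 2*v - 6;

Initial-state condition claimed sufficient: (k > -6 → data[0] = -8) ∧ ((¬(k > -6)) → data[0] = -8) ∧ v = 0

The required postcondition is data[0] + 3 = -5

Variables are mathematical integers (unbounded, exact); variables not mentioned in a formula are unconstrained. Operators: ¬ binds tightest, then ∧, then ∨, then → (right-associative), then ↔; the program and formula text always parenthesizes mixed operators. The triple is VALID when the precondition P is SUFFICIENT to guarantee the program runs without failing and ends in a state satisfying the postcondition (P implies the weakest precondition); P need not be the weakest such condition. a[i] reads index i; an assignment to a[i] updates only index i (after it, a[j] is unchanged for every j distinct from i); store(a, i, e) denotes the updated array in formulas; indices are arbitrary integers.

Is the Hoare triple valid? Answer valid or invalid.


Working backward. After the program, the postcondition data[0] + 3 = -5 must hold; in canonical form it is data[0] = -8.
Before k := 2*v - 6: data[0] = -8
Then branch requires data[0] = -8; else branch requires store(data, v + 1, 2*k + 2*v + 4)[0] = -8.
Before the if: ((k > -6 ↔ v ≠ 7) → data[0] = -8) ∧ ((¬(k > -6 ↔ v ≠ 7)) → store(data, v + 1, 2*k + 2*v + 4)[0] = -8)
Before data[v + 2] := k - 5: ((k > -6 ↔ v ≠ 7) → store(data, v + 2, k - 5)[0] = -8) ∧ ((¬(k > -6 ↔ v ≠ 7)) → store(store(data, v + 2, k - 5), v + 1, 2*k + 2*v + 4)[0] = -8)
The weakest precondition is ((k > -6 ↔ v ≠ 7) → store(data, v + 2, k - 5)[0] = -8) ∧ ((¬(k > -6 ↔ v ≠ 7)) → store(store(data, v + 2, k - 5), v + 1, 2*k + 2*v + 4)[0] = -8).
Check whether (k > -6 → data[0] = -8) ∧ ((¬(k > -6)) → data[0] = -8) ∧ v = 0 implies it.
Every state satisfying the precondition satisfies the weakest precondition: the implication holds.
Answer: valid


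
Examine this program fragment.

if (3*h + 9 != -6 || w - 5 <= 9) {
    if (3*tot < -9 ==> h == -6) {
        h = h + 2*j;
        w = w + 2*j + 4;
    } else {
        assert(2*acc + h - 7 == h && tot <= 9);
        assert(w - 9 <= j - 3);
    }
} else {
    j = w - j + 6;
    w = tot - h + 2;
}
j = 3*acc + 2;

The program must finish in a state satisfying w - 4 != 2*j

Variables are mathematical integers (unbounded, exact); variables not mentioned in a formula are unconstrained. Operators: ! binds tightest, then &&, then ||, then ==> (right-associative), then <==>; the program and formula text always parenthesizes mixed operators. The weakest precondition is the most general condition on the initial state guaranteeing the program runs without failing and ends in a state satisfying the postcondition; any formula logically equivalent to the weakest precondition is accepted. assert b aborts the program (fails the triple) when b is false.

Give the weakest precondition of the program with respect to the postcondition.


Working backward. After the program, the postcondition w - 4 != 2*j must hold; in canonical form it is w != 2*j + 4.
Before j := 3*acc + 2: w != 6*acc + 8
Then branch requires ((3*tot < -9 ==> h == -6) ==> 2*j + w != 6*acc + 4) && ((!(3*tot < -9 ==> h == -6)) ==> (2*acc == 7 && tot <= 9 && w <= j + 6 && w != 6*acc + 8)); else branch requires tot != 6*acc + h + 6.
Before the if: ((3*h != -15 || w <= 14) ==> (((3*tot < -9 ==> h == -6) ==> 2*j + w != 6*acc + 4) && ((!(3*tot < -9 ==> h == -6)) ==> (2*acc == 7 && tot <= 9 && w <= j + 6 && w != 6*acc + 8)))) && ((!(3*h != -15 || w <= 14)) ==> tot != 6*acc + h + 6)
Answer: WP = ((3*h != -15 || w <= 14) ==> (((3*tot < -9 ==> h == -6) ==> 2*j + w != 6*acc + 4) && ((!(3*tot < -9 ==> h == -6)) ==> (2*acc == 7 && tot <= 9 && w <= j + 6 && w != 6*acc + 8)))) && ((!(3*h != -15 || w <= 14)) ==> tot != 6*acc + h + 6)


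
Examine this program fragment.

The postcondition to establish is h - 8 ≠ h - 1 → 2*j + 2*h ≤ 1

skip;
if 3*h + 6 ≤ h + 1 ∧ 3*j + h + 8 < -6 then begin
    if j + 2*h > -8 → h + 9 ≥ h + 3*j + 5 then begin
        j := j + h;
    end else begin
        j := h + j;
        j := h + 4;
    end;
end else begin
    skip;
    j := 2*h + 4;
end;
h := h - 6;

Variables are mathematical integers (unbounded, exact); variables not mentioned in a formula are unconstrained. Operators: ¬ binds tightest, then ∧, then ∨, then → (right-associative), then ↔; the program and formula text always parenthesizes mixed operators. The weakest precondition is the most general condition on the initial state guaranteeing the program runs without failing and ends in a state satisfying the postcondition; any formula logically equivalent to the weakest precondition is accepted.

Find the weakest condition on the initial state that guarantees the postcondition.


Working backward. After the program, the postcondition h - 8 ≠ h - 1 → 2*j + 2*h ≤ 1 must hold; in canonical form it is 2*h + 2*j ≤ 1.
Before h := h - 6: 2*h + 2*j ≤ 13
Then branch requires ((2*h + j > -8 → 3*j ≤ 4) → 4*h + 2*j ≤ 13) ∧ ((¬(2*h + j > -8 → 3*j ≤ 4)) → 4*h ≤ 5); else branch requires 6*h ≤ 5.
Before the if: ((2*h ≤ -5 ∧ h + 3*j < -14) → (((2*h + j > -8 → 3*j ≤ 4) → 4*h + 2*j ≤ 13) ∧ ((¬(2*h + j > -8 → 3*j ≤ 4)) → 4*h ≤ 5))) ∧ ((¬(2*h ≤ -5 ∧ h + 3*j < -14)) → 6*h ≤ 5)
Before skip: ((2*h ≤ -5 ∧ h + 3*j < -14) → (((2*h + j > -8 → 3*j ≤ 4) → 4*h + 2*j ≤ 13) ∧ ((¬(2*h + j > -8 → 3*j ≤ 4)) → 4*h ≤ 5))) ∧ ((¬(2*h ≤ -5 ∧ h + 3*j < -14)) → 6*h ≤ 5)
Answer: WP = ((2*h ≤ -5 ∧ h + 3*j < -14) → (((2*h + j > -8 → 3*j ≤ 4) → 4*h + 2*j ≤ 13) ∧ ((¬(2*h + j > -8 → 3*j ≤ 4)) → 4*h ≤ 5))) ∧ ((¬(2*h ≤ -5 ∧ h + 3*j < -14)) → 6*h ≤ 5)


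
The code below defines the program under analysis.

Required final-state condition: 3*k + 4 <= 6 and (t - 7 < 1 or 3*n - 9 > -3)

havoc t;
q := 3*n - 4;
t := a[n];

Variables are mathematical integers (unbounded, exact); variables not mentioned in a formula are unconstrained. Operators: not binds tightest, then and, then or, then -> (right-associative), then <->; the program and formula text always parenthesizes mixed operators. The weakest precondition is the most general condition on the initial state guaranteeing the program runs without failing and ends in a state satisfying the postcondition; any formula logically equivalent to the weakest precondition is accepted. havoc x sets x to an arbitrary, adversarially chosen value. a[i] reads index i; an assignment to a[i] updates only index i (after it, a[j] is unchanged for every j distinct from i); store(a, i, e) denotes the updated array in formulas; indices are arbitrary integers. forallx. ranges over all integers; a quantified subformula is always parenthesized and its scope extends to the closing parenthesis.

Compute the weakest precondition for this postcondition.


Working backward. After the program, the postcondition 3*k + 4 <= 6 and (t - 7 < 1 or 3*n - 9 > -3) must hold; in canonical form it is 3*k <= 2 and (t < 8 or 3*n > 6).
Before t := a[n]: 3*k <= 2 and (a[n] < 8 or 3*n > 6)
Before q := 3*n - 4: 3*k <= 2 and (a[n] < 8 or 3*n > 6)
Before havoc t: 3*k <= 2 and (a[n] < 8 or 3*n > 6)
Answer: WP = 3*k <= 2 and (a[n] < 8 or 3*n > 6)


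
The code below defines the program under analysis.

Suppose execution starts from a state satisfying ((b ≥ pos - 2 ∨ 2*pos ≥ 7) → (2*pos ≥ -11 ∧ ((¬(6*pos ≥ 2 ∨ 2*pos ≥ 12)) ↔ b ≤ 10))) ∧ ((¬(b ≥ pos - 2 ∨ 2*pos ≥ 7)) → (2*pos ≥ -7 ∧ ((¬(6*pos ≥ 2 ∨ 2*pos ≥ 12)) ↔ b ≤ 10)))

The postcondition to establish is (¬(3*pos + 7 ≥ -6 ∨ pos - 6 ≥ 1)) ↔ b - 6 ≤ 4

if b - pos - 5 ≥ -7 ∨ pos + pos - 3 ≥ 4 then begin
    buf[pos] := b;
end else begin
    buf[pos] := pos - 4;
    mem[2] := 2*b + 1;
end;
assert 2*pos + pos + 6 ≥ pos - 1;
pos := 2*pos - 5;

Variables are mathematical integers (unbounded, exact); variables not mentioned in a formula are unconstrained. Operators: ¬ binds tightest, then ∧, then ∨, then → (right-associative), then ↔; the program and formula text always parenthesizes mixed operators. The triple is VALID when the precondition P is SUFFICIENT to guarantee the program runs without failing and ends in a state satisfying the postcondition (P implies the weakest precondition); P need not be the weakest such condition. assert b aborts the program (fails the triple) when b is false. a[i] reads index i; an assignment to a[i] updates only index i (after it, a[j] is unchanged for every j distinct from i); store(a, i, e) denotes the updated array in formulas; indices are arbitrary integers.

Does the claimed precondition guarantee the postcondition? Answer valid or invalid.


Working backward. After the program, the postcondition (¬(3*pos + 7 ≥ -6 ∨ pos - 6 ≥ 1)) ↔ b - 6 ≤ 4 must hold; in canonical form it is (¬(3*pos ≥ -13 ∨ pos ≥ 7)) ↔ b ≤ 10.
Before pos := 2*pos - 5: (¬(6*pos ≥ 2 ∨ 2*pos ≥ 12)) ↔ b ≤ 10
Before assert 2*pos + pos + 6 ≥ pos - 1: 2*pos ≥ -7 ∧ ((¬(6*pos ≥ 2 ∨ 2*pos ≥ 12)) ↔ b ≤ 10)
Then branch requires 2*pos ≥ -7 ∧ ((¬(6*pos ≥ 2 ∨ 2*pos ≥ 12)) ↔ b ≤ 10); else branch requires 2*pos ≥ -7 ∧ ((¬(6*pos ≥ 2 ∨ 2*pos ≥ 12)) ↔ b ≤ 10).
Before the if: ((b ≥ pos - 2 ∨ 2*pos ≥ 7) → (2*pos ≥ -7 ∧ ((¬(6*pos ≥ 2 ∨ 2*pos ≥ 12)) ↔ b ≤ 10))) ∧ ((¬(b ≥ pos - 2 ∨ 2*pos ≥ 7)) → (2*pos ≥ -7 ∧ ((¬(6*pos ≥ 2 ∨ 2*pos ≥ 12)) ↔ b ≤ 10)))
The weakest precondition is ((b ≥ pos - 2 ∨ 2*pos ≥ 7) → (2*pos ≥ -7 ∧ ((¬(6*pos ≥ 2 ∨ 2*pos ≥ 12)) ↔ b ≤ 10))) ∧ ((¬(b ≥ pos - 2 ∨ 2*pos ≥ 7)) → (2*pos ≥ -7 ∧ ((¬(6*pos ≥ 2 ∨ 2*pos ≥ 12)) ↔ b ≤ 10))).
Check whether ((b ≥ pos - 2 ∨ 2*pos ≥ 7) → (2*pos ≥ -11 ∧ ((¬(6*pos ≥ 2 ∨ 2*pos ≥ 12)) ↔ b ≤ 10))) ∧ ((¬(b ≥ pos - 2 ∨ 2*pos ≥ 7)) → (2*pos ≥ -7 ∧ ((¬(6*pos ≥ 2 ∨ 2*pos ≥ 12)) ↔ b ≤ 10))) implies it.
Countermodel: at the initial state b = 0, pos = -4, the precondition holds but the weakest precondition fails.
Answer: invalid


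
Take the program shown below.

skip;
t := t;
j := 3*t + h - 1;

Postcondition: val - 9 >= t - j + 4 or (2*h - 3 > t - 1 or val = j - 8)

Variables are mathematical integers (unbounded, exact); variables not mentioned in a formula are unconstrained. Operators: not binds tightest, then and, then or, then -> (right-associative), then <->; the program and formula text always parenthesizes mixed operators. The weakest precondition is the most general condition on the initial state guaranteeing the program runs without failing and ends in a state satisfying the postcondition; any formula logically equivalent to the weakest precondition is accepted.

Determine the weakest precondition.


Working backward. After the program, the postcondition val - 9 >= t - j + 4 or (2*h - 3 > t - 1 or val = j - 8) must hold; in canonical form it is j + val >= t + 13 or 2*h > t + 2 or val = j - 8.
Before j := 3*t + h - 1: h + 2*t + val >= 14 or 2*h > t + 2 or val = h + 3*t - 9
Before t := t: h + 2*t + val >= 14 or 2*h > t + 2 or val = h + 3*t - 9
Before skip: h + 2*t + val >= 14 or 2*h > t + 2 or val = h + 3*t - 9
Answer: WP = h + 2*t + val >= 14 or 2*h > t + 2 or val = h + 3*t - 9


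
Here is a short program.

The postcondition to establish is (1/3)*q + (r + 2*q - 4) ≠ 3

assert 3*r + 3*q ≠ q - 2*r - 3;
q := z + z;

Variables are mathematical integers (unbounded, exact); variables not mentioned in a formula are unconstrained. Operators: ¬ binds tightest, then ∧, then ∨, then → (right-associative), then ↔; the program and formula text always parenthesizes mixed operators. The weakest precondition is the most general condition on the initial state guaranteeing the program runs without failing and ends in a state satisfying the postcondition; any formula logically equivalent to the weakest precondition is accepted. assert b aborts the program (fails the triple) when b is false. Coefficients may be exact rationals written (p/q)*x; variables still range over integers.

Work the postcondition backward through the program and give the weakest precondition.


Working backward. After the program, the postcondition (1/3)*q + (r + 2*q - 4) ≠ 3 must hold; in canonical form it is (7/3)*q + r ≠ 7.
Before q := z + z: r + (14/3)*z ≠ 7
Before assert 3*r + 3*q ≠ q - 2*r - 3: 2*q + 5*r ≠ -3 ∧ r + (14/3)*z ≠ 7
Answer: WP = 2*q + 5*r ≠ -3 ∧ r + (14/3)*z ≠ 7


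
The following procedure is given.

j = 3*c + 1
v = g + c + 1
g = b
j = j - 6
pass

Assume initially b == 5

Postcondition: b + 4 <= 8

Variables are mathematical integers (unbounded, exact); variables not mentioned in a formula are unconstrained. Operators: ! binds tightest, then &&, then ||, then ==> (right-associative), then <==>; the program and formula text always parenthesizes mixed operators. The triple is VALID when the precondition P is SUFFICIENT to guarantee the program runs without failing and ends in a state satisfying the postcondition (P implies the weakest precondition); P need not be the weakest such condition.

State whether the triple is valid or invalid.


Working backward. After the program, the postcondition b + 4 <= 8 must hold; in canonical form it is b <= 4.
Before skip: b <= 4
Before j := j - 6: b <= 4
Before g := b: b <= 4
Before v := g + c + 1: b <= 4
Before j := 3*c + 1: b <= 4
The weakest precondition is b <= 4.
Check whether b == 5 implies it.
Countermodel: at the initial state b = 5, the precondition holds but the weakest precondition fails.
Answer: invalid


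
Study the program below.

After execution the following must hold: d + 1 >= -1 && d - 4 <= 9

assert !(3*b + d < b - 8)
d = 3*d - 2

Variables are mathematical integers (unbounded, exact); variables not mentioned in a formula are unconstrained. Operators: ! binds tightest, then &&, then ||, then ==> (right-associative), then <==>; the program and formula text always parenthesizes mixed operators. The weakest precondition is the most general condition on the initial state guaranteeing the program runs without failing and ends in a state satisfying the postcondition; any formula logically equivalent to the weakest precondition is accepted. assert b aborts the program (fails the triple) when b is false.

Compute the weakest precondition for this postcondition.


Working backward. After the program, the postcondition d + 1 >= -1 && d - 4 <= 9 must hold; in canonical form it is d >= -2 && d <= 13.
Before d := 3*d - 2: 3*d >= 0 && 3*d <= 15
Before assert !(3*b + d < b - 8): (!(2*b + d < -8)) && 3*d >= 0 && 3*d <= 15
Answer: WP = (!(2*b + d < -8)) && 3*d >= 0 && 3*d <= 15


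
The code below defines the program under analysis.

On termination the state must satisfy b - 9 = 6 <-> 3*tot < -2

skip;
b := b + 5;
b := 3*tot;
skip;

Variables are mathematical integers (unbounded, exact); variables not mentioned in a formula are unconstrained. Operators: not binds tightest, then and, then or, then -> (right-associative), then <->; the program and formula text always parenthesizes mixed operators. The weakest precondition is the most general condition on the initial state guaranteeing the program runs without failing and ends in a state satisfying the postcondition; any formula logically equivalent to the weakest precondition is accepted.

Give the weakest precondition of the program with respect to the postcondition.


Working backward. After the program, the postcondition b - 9 = 6 <-> 3*tot < -2 must hold; in canonical form it is b = 15 <-> 3*tot < -2.
Before skip: b = 15 <-> 3*tot < -2
Before b := 3*tot: 3*tot = 15 <-> 3*tot < -2
Before b := b + 5: 3*tot = 15 <-> 3*tot < -2
Before skip: 3*tot = 15 <-> 3*tot < -2
Answer: WP = 3*tot = 15 <-> 3*tot < -2


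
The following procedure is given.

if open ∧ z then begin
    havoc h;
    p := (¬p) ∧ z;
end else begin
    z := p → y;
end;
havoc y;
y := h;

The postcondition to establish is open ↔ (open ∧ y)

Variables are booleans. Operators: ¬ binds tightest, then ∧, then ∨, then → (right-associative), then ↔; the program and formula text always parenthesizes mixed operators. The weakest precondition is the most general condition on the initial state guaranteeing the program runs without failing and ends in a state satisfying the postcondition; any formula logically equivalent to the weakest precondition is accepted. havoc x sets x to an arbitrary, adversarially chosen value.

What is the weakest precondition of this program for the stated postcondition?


Working backward. After the program, open ↔ (open ∧ y) must hold.
Before y := h: open ↔ (open ∧ h)
Before havoc y: open ↔ (open ∧ h)
Then branch requires ¬open; else branch requires open ↔ (open ∧ h).
Before the if: ((open ∧ z) → (¬open)) ∧ ((¬(open ∧ z)) → (open ↔ (open ∧ h)))
Answer: WP = ((open ∧ z) → (¬open)) ∧ ((¬(open ∧ z)) → (open ↔ (open ∧ h)))


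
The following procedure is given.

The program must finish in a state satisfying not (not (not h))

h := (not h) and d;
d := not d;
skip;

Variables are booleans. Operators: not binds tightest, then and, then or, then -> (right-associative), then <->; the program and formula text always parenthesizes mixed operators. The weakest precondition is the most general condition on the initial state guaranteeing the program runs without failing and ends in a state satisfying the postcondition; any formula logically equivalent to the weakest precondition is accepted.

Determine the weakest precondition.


Working backward. After the program, the postcondition not (not (not h)) must hold; in canonical form it is not h.
Before skip: not h
Before d := not d: not h
Before h := (not h) and d: not ((not h) and d)
Answer: WP = not ((not h) and d)


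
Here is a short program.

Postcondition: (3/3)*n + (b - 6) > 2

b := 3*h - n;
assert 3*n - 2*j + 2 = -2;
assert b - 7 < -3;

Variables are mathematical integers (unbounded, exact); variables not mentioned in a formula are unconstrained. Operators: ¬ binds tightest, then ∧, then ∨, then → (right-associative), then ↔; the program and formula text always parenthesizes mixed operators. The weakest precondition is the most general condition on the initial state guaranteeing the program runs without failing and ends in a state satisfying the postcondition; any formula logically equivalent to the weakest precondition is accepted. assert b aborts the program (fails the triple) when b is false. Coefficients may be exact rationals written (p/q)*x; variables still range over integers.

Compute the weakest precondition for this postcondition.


Working backward. After the program, the postcondition (3/3)*n + (b - 6) > 2 must hold; in canonical form it is b + n > 8.
Before assert b - 7 < -3: b < 4 ∧ b + n > 8
Before assert 3*n - 2*j + 2 = -2: 3*n = 2*j - 4 ∧ b < 4 ∧ b + n > 8
Before b := 3*h - n: 3*n = 2*j - 4 ∧ 3*h < n + 4 ∧ 3*h > 8
Answer: WP = 3*n = 2*j - 4 ∧ 3*h < n + 4 ∧ 3*h > 8


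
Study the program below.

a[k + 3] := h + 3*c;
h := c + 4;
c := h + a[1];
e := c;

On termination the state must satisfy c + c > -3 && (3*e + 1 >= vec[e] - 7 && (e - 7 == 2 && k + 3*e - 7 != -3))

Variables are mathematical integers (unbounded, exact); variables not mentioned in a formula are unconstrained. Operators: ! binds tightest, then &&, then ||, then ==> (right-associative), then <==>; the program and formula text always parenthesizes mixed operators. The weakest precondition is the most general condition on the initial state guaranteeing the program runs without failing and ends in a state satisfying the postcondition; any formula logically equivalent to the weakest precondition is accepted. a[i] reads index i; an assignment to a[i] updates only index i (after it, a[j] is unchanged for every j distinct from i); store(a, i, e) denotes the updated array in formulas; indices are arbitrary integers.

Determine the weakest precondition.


Working backward. After the program, the postcondition c + c > -3 && (3*e + 1 >= vec[e] - 7 && (e - 7 == 2 && k + 3*e - 7 != -3)) must hold; in canonical form it is 2*c > -3 && 3*e >= vec[e] - 8 && e == 9 && 3*e + k != 4.
Before e := c: 2*c > -3 && 3*c >= vec[c] - 8 && c == 9 && 3*c + k != 4
Before c := h + a[1]: 2*a[1] + 2*h > -3 && 3*a[1] + 3*h >= vec[a[1] + h] - 8 && a[1] + h == 9 && 3*a[1] + 3*h + k != 4
Before h := c + 4: 2*a[1] + 2*c > -11 && 3*a[1] + 3*c >= vec[a[1] + c + 4] - 20 && a[1] + c == 5 && 3*a[1] + 3*c + k != -8
Before a[k + 3] := h + 3*c: 2*store(a, k + 3, 3*c + h)[1] + 2*c > -11 && 3*store(a, k + 3, 3*c + h)[1] + 3*c >= vec[store(a, k + 3, 3*c + h)[1] + c + 4] - 20 && store(a, k + 3, 3*c + h)[1] + c == 5 && 3*store(a, k + 3, 3*c + h)[1] + 3*c + k != -8
Answer: WP = 2*store(a, k + 3, 3*c + h)[1] + 2*c > -11 && 3*store(a, k + 3, 3*c + h)[1] + 3*c >= vec[store(a, k + 3, 3*c + h)[1] + c + 4] - 20 && store(a, k + 3, 3*c + h)[1] + c == 5 && 3*store(a, k + 3, 3*c + h)[1] + 3*c + k != -8


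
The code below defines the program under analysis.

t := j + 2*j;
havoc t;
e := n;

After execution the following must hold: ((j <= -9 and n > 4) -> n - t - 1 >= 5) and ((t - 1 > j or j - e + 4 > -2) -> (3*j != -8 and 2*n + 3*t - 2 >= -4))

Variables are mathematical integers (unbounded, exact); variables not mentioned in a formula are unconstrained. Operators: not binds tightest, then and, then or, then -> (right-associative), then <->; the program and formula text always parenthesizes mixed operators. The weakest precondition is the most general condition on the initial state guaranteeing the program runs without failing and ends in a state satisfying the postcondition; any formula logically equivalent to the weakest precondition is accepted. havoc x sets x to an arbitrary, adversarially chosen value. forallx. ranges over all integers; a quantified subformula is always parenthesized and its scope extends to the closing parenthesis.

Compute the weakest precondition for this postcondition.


Working backward. After the program, the postcondition ((j <= -9 and n > 4) -> n - t - 1 >= 5) and ((t - 1 > j or j - e + 4 > -2) -> (3*j != -8 and 2*n + 3*t - 2 >= -4)) must hold; in canonical form it is ((j <= -9 and n > 4) -> n >= t + 6) and ((t > j + 1 or j > e - 6) -> (3*j != -8 and 2*n + 3*t >= -2)).
Before e := n: ((j <= -9 and n > 4) -> n >= t + 6) and ((t > j + 1 or j > n - 6) -> (3*j != -8 and 2*n + 3*t >= -2))
Before havoc t: forall t_1. (((j <= -9 and n > 4) -> n >= t_1 + 6) and ((t_1 > j + 1 or j > n - 6) -> (3*j != -8 and 2*n + 3*t_1 >= -2)))
Before t := j + 2*j: forall t_1. (((j <= -9 and n > 4) -> n >= t_1 + 6) and ((t_1 > j + 1 or j > n - 6) -> (3*j != -8 and 2*n + 3*t_1 >= -2)))
Answer: WP = forall t_1. (((j <= -9 and n > 4) -> n >= t_1 + 6) and ((t_1 > j + 1 or j > n - 6) -> (3*j != -8 and 2*n + 3*t_1 >= -2)))


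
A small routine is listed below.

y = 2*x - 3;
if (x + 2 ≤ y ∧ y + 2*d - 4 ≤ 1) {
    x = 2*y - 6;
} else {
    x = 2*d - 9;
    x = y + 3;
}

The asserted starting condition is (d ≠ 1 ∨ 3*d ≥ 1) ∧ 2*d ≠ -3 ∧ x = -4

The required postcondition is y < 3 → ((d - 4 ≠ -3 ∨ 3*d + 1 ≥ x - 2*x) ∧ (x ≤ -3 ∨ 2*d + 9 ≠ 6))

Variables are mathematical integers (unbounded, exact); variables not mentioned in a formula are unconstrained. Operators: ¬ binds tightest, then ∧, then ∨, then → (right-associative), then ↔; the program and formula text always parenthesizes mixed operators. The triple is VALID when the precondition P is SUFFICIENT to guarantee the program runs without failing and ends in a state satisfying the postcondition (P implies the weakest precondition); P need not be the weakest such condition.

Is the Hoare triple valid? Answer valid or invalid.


Working backward. After the program, the postcondition y < 3 → ((d - 4 ≠ -3 ∨ 3*d + 1 ≥ x - 2*x) ∧ (x ≤ -3 ∨ 2*d + 9 ≠ 6)) must hold; in canonical form it is y < 3 → ((d ≠ 1 ∨ 3*d + x ≥ -1) ∧ (x ≤ -3 ∨ 2*d ≠ -3)).
Then branch requires y < 3 → ((d ≠ 1 ∨ 3*d + 2*y ≥ 5) ∧ (2*y ≤ 3 ∨ 2*d ≠ -3)); else branch requires y < 3 → ((d ≠ 1 ∨ 3*d + y ≥ -4) ∧ (y ≤ -6 ∨ 2*d ≠ -3)).
Before the if: ((x ≤ y - 2 ∧ 2*d + y ≤ 5) → (y < 3 → ((d ≠ 1 ∨ 3*d + 2*y ≥ 5) ∧ (2*y ≤ 3 ∨ 2*d ≠ -3)))) ∧ ((¬(x ≤ y - 2 ∧ 2*d + y ≤ 5)) → (y < 3 → ((d ≠ 1 ∨ 3*d + y ≥ -4) ∧ (y ≤ -6 ∨ 2*d ≠ -3))))
Before y := 2*x - 3: ((x ≥ 5 ∧ 2*d + 2*x ≤ 8) → (2*x < 6 → ((d ≠ 1 ∨ 3*d + 4*x ≥ 11) ∧ (4*x ≤ 9 ∨ 2*d ≠ -3)))) ∧ ((¬(x ≥ 5 ∧ 2*d + 2*x ≤ 8)) → (2*x < 6 → ((d ≠ 1 ∨ 3*d + 2*x ≥ -1) ∧ (2*x ≤ -3 ∨ 2*d ≠ -3))))
The weakest precondition is ((x ≥ 5 ∧ 2*d + 2*x ≤ 8) → (2*x < 6 → ((d ≠ 1 ∨ 3*d + 4*x ≥ 11) ∧ (4*x ≤ 9 ∨ 2*d ≠ -3)))) ∧ ((¬(x ≥ 5 ∧ 2*d + 2*x ≤ 8)) → (2*x < 6 → ((d ≠ 1 ∨ 3*d + 2*x ≥ -1) ∧ (2*x ≤ -3 ∨ 2*d ≠ -3)))).
Check whether (d ≠ 1 ∨ 3*d ≥ 1) ∧ 2*d ≠ -3 ∧ x = -4 implies it.
Countermodel: at the initial state d = 1, x = -4, the precondition holds but the weakest precondition fails.
Answer: invalid


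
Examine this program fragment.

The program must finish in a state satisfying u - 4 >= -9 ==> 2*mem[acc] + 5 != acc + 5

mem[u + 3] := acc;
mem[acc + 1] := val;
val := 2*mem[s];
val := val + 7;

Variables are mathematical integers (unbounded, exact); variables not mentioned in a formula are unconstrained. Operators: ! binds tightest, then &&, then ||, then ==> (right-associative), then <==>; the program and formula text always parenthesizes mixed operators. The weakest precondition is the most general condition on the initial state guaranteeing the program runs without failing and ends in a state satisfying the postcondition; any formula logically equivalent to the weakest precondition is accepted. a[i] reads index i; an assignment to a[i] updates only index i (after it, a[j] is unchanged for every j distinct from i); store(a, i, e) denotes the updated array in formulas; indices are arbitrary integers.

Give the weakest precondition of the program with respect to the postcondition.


Working backward. After the program, the postcondition u - 4 >= -9 ==> 2*mem[acc] + 5 != acc + 5 must hold; in canonical form it is u >= -5 ==> 2*mem[acc] != acc.
Before val := val + 7: u >= -5 ==> 2*mem[acc] != acc
Before val := 2*mem[s]: u >= -5 ==> 2*mem[acc] != acc
Before mem[acc + 1] := val: u >= -5 ==> 2*store(mem, acc + 1, val)[acc] != acc
Before mem[u + 3] := acc: u >= -5 ==> 2*store(store(mem, u + 3, acc), acc + 1, val)[acc] != acc
Answer: WP = u >= -5 ==> 2*store(store(mem, u + 3, acc), acc + 1, val)[acc] != acc


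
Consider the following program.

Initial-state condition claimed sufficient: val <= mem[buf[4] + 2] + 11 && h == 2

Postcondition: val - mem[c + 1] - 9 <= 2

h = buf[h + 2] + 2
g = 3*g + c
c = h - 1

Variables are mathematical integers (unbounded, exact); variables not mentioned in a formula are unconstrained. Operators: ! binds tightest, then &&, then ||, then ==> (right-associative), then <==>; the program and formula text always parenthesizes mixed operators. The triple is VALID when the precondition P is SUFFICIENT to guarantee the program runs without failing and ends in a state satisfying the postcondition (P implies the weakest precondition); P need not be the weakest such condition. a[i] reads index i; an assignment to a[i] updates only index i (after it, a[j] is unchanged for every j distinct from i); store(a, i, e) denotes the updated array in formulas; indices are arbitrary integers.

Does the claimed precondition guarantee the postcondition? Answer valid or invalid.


Working backward. After the program, the postcondition val - mem[c + 1] - 9 <= 2 must hold; in canonical form it is val <= mem[c + 1] + 11.
Before c := h - 1: val <= mem[h] + 11
Before g := 3*g + c: val <= mem[h] + 11
Before h := buf[h + 2] + 2: val <= mem[buf[h + 2] + 2] + 11
The weakest precondition is val <= mem[buf[h + 2] + 2] + 11.
Check whether val <= mem[buf[4] + 2] + 11 && h == 2 implies it.
Every state satisfying the precondition satisfies the weakest precondition: the implication holds.
Answer: valid


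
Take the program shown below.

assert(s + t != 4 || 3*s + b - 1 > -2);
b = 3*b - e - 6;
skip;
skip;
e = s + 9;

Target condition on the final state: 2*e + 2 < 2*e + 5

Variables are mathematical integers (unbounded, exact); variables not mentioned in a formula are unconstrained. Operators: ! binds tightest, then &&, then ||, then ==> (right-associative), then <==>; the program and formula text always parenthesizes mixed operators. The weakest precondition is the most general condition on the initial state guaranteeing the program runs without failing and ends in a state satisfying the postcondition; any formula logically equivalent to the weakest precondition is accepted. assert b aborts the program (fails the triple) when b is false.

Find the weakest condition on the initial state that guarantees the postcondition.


Working backward. After the program, the postcondition 2*e + 2 < 2*e + 5 must hold; in canonical form it is true.
Before e := s + 9: true
Before skip: true
Before skip: true
Before b := 3*b - e - 6: true
Before assert s + t != 4 || 3*s + b - 1 > -2: s + t != 4 || b + 3*s > -1
Answer: WP = s + t != 4 || b + 3*s > -1
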